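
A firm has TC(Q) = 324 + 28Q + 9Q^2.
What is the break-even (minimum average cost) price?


AC(Q) = 324/Q + 28 + 9Q
To minimize: dAC/dQ = -324/Q^2 + 9 = 0
Q^2 = 324/9 = 36
Q* = 6
Min AC = 324/6 + 28 + 9*6
Min AC = 54 + 28 + 54 = 136

136


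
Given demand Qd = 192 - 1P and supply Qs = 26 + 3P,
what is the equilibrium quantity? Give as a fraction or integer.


First find equilibrium price:
192 - 1P = 26 + 3P
P* = 166/4 = 83/2
Then substitute into demand:
Q* = 192 - 1 * 83/2 = 301/2

301/2


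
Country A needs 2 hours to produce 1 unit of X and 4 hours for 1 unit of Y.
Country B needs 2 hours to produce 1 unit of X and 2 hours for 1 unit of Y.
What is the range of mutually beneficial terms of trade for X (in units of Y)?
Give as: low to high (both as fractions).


Opportunity cost of X for Country A = hours_X / hours_Y = 2/4 = 1/2 units of Y
Opportunity cost of X for Country B = hours_X / hours_Y = 2/2 = 1 units of Y
Terms of trade must be between the two opportunity costs.
Range: 1/2 to 1

1/2 to 1


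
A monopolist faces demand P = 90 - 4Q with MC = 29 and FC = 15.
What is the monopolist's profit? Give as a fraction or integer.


MR = MC: 90 - 8Q = 29
Q* = 61/8
P* = 90 - 4*61/8 = 119/2
Profit = (P* - MC)*Q* - FC
= (119/2 - 29)*61/8 - 15
= 61/2*61/8 - 15
= 3721/16 - 15 = 3481/16

3481/16


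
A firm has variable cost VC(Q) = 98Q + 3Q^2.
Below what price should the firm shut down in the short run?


AVC(Q) = VC(Q)/Q = 98 + 3Q
AVC is increasing in Q, so minimum AVC is at Q -> 0+.
Min AVC = 98
The firm should shut down if P < 98.

98


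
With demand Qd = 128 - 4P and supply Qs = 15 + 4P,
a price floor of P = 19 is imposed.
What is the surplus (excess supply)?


At P = 19:
Qd = 128 - 4*19 = 52
Qs = 15 + 4*19 = 91
Surplus = Qs - Qd = 91 - 52 = 39

39


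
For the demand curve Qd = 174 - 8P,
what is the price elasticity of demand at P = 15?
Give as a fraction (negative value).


dQ/dP = -8
At P = 15: Q = 174 - 8*15 = 54
E = (dQ/dP)(P/Q) = (-8)(15/54) = -20/9

-20/9


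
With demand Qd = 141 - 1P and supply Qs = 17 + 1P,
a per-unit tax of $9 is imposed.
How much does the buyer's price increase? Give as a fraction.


With a per-unit tax, the buyer's price increase depends on relative slopes.
Supply slope: d = 1, Demand slope: b = 1
Buyer's price increase = d * tax / (b + d)
= 1 * 9 / (1 + 1)
= 9 / 2 = 9/2

9/2


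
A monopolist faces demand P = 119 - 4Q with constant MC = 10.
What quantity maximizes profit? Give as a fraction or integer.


TR = P*Q = (119 - 4Q)Q = 119Q - 4Q^2
MR = dTR/dQ = 119 - 8Q
Set MR = MC:
119 - 8Q = 10
109 = 8Q
Q* = 109/8 = 109/8

109/8


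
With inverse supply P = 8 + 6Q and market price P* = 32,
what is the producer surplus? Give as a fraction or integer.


Minimum supply price (at Q=0): P_min = 8
Quantity supplied at P* = 32:
Q* = (32 - 8)/6 = 4
PS = (1/2) * Q* * (P* - P_min)
PS = (1/2) * 4 * (32 - 8)
PS = (1/2) * 4 * 24 = 48

48


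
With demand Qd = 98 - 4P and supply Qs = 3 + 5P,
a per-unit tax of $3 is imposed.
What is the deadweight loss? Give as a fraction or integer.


Pre-tax equilibrium quantity: Q* = 502/9
Post-tax equilibrium quantity: Q_tax = 442/9
Reduction in quantity: Q* - Q_tax = 20/3
DWL = (1/2) * tax * (Q* - Q_tax)
DWL = (1/2) * 3 * 20/3 = 10

10


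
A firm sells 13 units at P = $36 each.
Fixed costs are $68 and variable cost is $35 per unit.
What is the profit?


Total Revenue = P * Q = 36 * 13 = $468
Total Cost = FC + VC*Q = 68 + 35*13 = $523
Profit = TR - TC = 468 - 523 = $-55

$-55


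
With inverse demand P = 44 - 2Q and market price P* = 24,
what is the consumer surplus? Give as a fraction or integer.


Maximum willingness to pay (at Q=0): P_max = 44
Quantity demanded at P* = 24:
Q* = (44 - 24)/2 = 10
CS = (1/2) * Q* * (P_max - P*)
CS = (1/2) * 10 * (44 - 24)
CS = (1/2) * 10 * 20 = 100

100


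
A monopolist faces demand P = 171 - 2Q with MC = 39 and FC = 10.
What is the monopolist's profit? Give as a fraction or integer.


MR = MC: 171 - 4Q = 39
Q* = 33
P* = 171 - 2*33 = 105
Profit = (P* - MC)*Q* - FC
= (105 - 39)*33 - 10
= 66*33 - 10
= 2178 - 10 = 2168

2168


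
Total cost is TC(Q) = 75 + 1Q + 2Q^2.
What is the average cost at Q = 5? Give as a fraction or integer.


TC(5) = 75 + 1*5 + 2*5^2
TC(5) = 75 + 5 + 50 = 130
AC = TC/Q = 130/5 = 26

26


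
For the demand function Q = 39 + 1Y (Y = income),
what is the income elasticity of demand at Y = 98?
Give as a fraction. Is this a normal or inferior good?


dQ/dY = 1
At Y = 98: Q = 39 + 1*98 = 137
Ey = (dQ/dY)(Y/Q) = 1 * 98 / 137 = 98/137
Since Ey > 0, this is a normal good.

98/137 (normal good)


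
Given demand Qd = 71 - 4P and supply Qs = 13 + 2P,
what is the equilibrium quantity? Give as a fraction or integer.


First find equilibrium price:
71 - 4P = 13 + 2P
P* = 58/6 = 29/3
Then substitute into demand:
Q* = 71 - 4 * 29/3 = 97/3

97/3


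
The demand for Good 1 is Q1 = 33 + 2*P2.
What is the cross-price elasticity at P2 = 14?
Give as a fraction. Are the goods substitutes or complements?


dQ1/dP2 = 2
At P2 = 14: Q1 = 33 + 2*14 = 61
Exy = (dQ1/dP2)(P2/Q1) = 2 * 14 / 61 = 28/61
Since Exy > 0, the goods are substitutes.

28/61 (substitutes)


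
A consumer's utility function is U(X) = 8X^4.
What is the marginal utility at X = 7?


MU = dU/dX = 8*4*X^(4-1)
MU = 32*X^3
At X = 7:
MU = 32 * 7^3
MU = 32 * 343 = 10976

10976


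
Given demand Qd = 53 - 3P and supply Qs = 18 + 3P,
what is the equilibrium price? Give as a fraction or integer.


At equilibrium, Qd = Qs.
53 - 3P = 18 + 3P
53 - 18 = 3P + 3P
35 = 6P
P* = 35/6 = 35/6

35/6


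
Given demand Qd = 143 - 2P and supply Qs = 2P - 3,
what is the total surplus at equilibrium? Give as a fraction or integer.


Find equilibrium: 143 - 2P = 2P - 3
143 + 3 = 4P
P* = 146/4 = 73/2
Q* = 2*73/2 - 3 = 70
Inverse demand: P = 143/2 - Q/2, so P_max = 143/2
Inverse supply: P = 3/2 + Q/2, so P_min = 3/2
CS = (1/2) * 70 * (143/2 - 73/2) = 1225
PS = (1/2) * 70 * (73/2 - 3/2) = 1225
TS = CS + PS = 1225 + 1225 = 2450

2450


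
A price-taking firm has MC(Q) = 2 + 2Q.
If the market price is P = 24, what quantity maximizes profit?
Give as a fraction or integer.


In perfect competition, profit is maximized where P = MC.
24 = 2 + 2Q
22 = 2Q
Q* = 22/2 = 11

11


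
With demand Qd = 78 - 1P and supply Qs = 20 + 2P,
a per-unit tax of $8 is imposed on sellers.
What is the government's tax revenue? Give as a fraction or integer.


With tax on sellers, new supply: Qs' = 20 + 2(P - 8)
= 4 + 2P
New equilibrium quantity:
Q_new = 160/3
Tax revenue = tax * Q_new = 8 * 160/3 = 1280/3

1280/3


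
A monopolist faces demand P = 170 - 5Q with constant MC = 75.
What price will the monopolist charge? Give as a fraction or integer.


MR = 170 - 10Q
Set MR = MC: 170 - 10Q = 75
Q* = 19/2
Substitute into demand:
P* = 170 - 5*19/2 = 245/2

245/2


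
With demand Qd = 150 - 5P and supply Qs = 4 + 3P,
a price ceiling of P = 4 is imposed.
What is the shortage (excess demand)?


At P = 4:
Qd = 150 - 5*4 = 130
Qs = 4 + 3*4 = 16
Shortage = Qd - Qs = 130 - 16 = 114

114


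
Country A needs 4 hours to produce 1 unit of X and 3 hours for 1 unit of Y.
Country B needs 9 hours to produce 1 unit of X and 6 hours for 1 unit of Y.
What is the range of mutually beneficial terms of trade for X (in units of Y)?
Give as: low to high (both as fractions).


Opportunity cost of X for Country A = hours_X / hours_Y = 4/3 = 4/3 units of Y
Opportunity cost of X for Country B = hours_X / hours_Y = 9/6 = 3/2 units of Y
Terms of trade must be between the two opportunity costs.
Range: 4/3 to 3/2

4/3 to 3/2


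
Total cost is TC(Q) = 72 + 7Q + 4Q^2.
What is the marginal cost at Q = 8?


MC = dTC/dQ = 7 + 2*4*Q
At Q = 8:
MC = 7 + 8*8
MC = 7 + 64 = 71

71


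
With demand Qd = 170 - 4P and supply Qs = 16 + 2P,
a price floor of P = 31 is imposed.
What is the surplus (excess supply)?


At P = 31:
Qd = 170 - 4*31 = 46
Qs = 16 + 2*31 = 78
Surplus = Qs - Qd = 78 - 46 = 32

32


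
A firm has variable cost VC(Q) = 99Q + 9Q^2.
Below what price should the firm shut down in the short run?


AVC(Q) = VC(Q)/Q = 99 + 9Q
AVC is increasing in Q, so minimum AVC is at Q -> 0+.
Min AVC = 99
The firm should shut down if P < 99.

99


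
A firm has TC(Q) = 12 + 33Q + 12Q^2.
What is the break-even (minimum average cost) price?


AC(Q) = 12/Q + 33 + 12Q
To minimize: dAC/dQ = -12/Q^2 + 12 = 0
Q^2 = 12/12 = 1
Q* = 1
Min AC = 12/1 + 33 + 12*1
Min AC = 12 + 33 + 12 = 57

57


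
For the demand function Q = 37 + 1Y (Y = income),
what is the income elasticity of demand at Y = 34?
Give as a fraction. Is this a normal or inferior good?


dQ/dY = 1
At Y = 34: Q = 37 + 1*34 = 71
Ey = (dQ/dY)(Y/Q) = 1 * 34 / 71 = 34/71
Since Ey > 0, this is a normal good.

34/71 (normal good)


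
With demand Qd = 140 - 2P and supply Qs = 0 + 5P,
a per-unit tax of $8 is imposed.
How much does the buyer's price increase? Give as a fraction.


With a per-unit tax, the buyer's price increase depends on relative slopes.
Supply slope: d = 5, Demand slope: b = 2
Buyer's price increase = d * tax / (b + d)
= 5 * 8 / (2 + 5)
= 40 / 7 = 40/7

40/7


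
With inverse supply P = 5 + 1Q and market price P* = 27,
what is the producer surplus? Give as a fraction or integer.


Minimum supply price (at Q=0): P_min = 5
Quantity supplied at P* = 27:
Q* = (27 - 5)/1 = 22
PS = (1/2) * Q* * (P* - P_min)
PS = (1/2) * 22 * (27 - 5)
PS = (1/2) * 22 * 22 = 242

242


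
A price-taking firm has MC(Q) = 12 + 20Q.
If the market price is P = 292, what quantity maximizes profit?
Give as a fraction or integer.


In perfect competition, profit is maximized where P = MC.
292 = 12 + 20Q
280 = 20Q
Q* = 280/20 = 14

14


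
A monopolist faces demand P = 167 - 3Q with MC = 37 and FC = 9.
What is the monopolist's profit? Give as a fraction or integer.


MR = MC: 167 - 6Q = 37
Q* = 65/3
P* = 167 - 3*65/3 = 102
Profit = (P* - MC)*Q* - FC
= (102 - 37)*65/3 - 9
= 65*65/3 - 9
= 4225/3 - 9 = 4198/3

4198/3


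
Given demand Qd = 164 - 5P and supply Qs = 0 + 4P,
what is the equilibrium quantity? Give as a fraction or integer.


First find equilibrium price:
164 - 5P = 0 + 4P
P* = 164/9 = 164/9
Then substitute into demand:
Q* = 164 - 5 * 164/9 = 656/9

656/9


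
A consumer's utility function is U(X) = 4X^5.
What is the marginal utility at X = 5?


MU = dU/dX = 4*5*X^(5-1)
MU = 20*X^4
At X = 5:
MU = 20 * 5^4
MU = 20 * 625 = 12500

12500


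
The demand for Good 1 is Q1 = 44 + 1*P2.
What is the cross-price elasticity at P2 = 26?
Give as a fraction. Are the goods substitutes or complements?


dQ1/dP2 = 1
At P2 = 26: Q1 = 44 + 1*26 = 70
Exy = (dQ1/dP2)(P2/Q1) = 1 * 26 / 70 = 13/35
Since Exy > 0, the goods are substitutes.

13/35 (substitutes)


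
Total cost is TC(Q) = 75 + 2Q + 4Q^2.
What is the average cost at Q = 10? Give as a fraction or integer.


TC(10) = 75 + 2*10 + 4*10^2
TC(10) = 75 + 20 + 400 = 495
AC = TC/Q = 495/10 = 99/2

99/2


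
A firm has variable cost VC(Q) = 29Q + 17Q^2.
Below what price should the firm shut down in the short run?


AVC(Q) = VC(Q)/Q = 29 + 17Q
AVC is increasing in Q, so minimum AVC is at Q -> 0+.
Min AVC = 29
The firm should shut down if P < 29.

29


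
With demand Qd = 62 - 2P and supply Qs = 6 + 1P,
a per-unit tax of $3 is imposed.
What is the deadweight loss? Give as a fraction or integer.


Pre-tax equilibrium quantity: Q* = 74/3
Post-tax equilibrium quantity: Q_tax = 68/3
Reduction in quantity: Q* - Q_tax = 2
DWL = (1/2) * tax * (Q* - Q_tax)
DWL = (1/2) * 3 * 2 = 3

3


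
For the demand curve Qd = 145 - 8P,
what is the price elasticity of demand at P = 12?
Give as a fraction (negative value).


dQ/dP = -8
At P = 12: Q = 145 - 8*12 = 49
E = (dQ/dP)(P/Q) = (-8)(12/49) = -96/49

-96/49


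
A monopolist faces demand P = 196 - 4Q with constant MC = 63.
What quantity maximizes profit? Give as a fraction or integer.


TR = P*Q = (196 - 4Q)Q = 196Q - 4Q^2
MR = dTR/dQ = 196 - 8Q
Set MR = MC:
196 - 8Q = 63
133 = 8Q
Q* = 133/8 = 133/8

133/8


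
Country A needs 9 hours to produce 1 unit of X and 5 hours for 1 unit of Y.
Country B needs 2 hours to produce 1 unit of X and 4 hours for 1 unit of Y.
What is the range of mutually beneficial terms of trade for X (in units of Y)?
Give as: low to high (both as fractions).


Opportunity cost of X for Country A = hours_X / hours_Y = 9/5 = 9/5 units of Y
Opportunity cost of X for Country B = hours_X / hours_Y = 2/4 = 1/2 units of Y
Terms of trade must be between the two opportunity costs.
Range: 1/2 to 9/5

1/2 to 9/5


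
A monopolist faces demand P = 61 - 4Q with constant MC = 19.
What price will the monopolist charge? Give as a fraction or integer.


MR = 61 - 8Q
Set MR = MC: 61 - 8Q = 19
Q* = 21/4
Substitute into demand:
P* = 61 - 4*21/4 = 40

40


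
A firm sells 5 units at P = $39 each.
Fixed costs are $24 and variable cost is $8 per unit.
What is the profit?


Total Revenue = P * Q = 39 * 5 = $195
Total Cost = FC + VC*Q = 24 + 8*5 = $64
Profit = TR - TC = 195 - 64 = $131

$131


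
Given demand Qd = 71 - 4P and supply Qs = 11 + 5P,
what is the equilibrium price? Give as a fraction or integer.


At equilibrium, Qd = Qs.
71 - 4P = 11 + 5P
71 - 11 = 4P + 5P
60 = 9P
P* = 60/9 = 20/3

20/3


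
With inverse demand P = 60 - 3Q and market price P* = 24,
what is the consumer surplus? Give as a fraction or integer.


Maximum willingness to pay (at Q=0): P_max = 60
Quantity demanded at P* = 24:
Q* = (60 - 24)/3 = 12
CS = (1/2) * Q* * (P_max - P*)
CS = (1/2) * 12 * (60 - 24)
CS = (1/2) * 12 * 36 = 216

216


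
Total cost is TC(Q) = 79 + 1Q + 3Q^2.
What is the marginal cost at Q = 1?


MC = dTC/dQ = 1 + 2*3*Q
At Q = 1:
MC = 1 + 6*1
MC = 1 + 6 = 7

7


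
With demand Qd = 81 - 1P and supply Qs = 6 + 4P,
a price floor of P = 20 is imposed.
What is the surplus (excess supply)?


At P = 20:
Qd = 81 - 1*20 = 61
Qs = 6 + 4*20 = 86
Surplus = Qs - Qd = 86 - 61 = 25

25


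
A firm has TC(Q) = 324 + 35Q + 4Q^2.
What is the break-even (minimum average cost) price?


AC(Q) = 324/Q + 35 + 4Q
To minimize: dAC/dQ = -324/Q^2 + 4 = 0
Q^2 = 324/4 = 81
Q* = 9
Min AC = 324/9 + 35 + 4*9
Min AC = 36 + 35 + 36 = 107

107


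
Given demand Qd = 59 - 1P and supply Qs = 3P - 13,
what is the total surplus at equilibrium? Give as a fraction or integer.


Find equilibrium: 59 - 1P = 3P - 13
59 + 13 = 4P
P* = 72/4 = 18
Q* = 3*18 - 13 = 41
Inverse demand: P = 59 - Q/1, so P_max = 59
Inverse supply: P = 13/3 + Q/3, so P_min = 13/3
CS = (1/2) * 41 * (59 - 18) = 1681/2
PS = (1/2) * 41 * (18 - 13/3) = 1681/6
TS = CS + PS = 1681/2 + 1681/6 = 3362/3

3362/3


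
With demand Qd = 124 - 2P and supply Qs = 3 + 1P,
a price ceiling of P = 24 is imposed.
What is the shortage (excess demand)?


At P = 24:
Qd = 124 - 2*24 = 76
Qs = 3 + 1*24 = 27
Shortage = Qd - Qs = 76 - 27 = 49

49


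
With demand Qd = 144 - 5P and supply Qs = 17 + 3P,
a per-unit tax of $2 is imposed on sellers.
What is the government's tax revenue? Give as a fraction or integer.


With tax on sellers, new supply: Qs' = 17 + 3(P - 2)
= 11 + 3P
New equilibrium quantity:
Q_new = 487/8
Tax revenue = tax * Q_new = 2 * 487/8 = 487/4

487/4


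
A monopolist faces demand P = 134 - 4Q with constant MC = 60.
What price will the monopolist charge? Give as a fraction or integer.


MR = 134 - 8Q
Set MR = MC: 134 - 8Q = 60
Q* = 37/4
Substitute into demand:
P* = 134 - 4*37/4 = 97

97


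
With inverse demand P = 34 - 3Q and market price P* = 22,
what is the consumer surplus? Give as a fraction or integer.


Maximum willingness to pay (at Q=0): P_max = 34
Quantity demanded at P* = 22:
Q* = (34 - 22)/3 = 4
CS = (1/2) * Q* * (P_max - P*)
CS = (1/2) * 4 * (34 - 22)
CS = (1/2) * 4 * 12 = 24

24


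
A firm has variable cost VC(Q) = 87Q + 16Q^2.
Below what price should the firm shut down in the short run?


AVC(Q) = VC(Q)/Q = 87 + 16Q
AVC is increasing in Q, so minimum AVC is at Q -> 0+.
Min AVC = 87
The firm should shut down if P < 87.

87


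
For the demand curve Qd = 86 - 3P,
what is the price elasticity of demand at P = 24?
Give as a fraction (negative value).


dQ/dP = -3
At P = 24: Q = 86 - 3*24 = 14
E = (dQ/dP)(P/Q) = (-3)(24/14) = -36/7

-36/7


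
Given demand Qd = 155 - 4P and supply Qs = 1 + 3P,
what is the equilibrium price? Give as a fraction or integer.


At equilibrium, Qd = Qs.
155 - 4P = 1 + 3P
155 - 1 = 4P + 3P
154 = 7P
P* = 154/7 = 22

22


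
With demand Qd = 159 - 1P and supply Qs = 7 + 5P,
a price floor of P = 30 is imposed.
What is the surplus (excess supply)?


At P = 30:
Qd = 159 - 1*30 = 129
Qs = 7 + 5*30 = 157
Surplus = Qs - Qd = 157 - 129 = 28

28


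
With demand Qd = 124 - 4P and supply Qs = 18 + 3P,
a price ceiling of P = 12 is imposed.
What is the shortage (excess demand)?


At P = 12:
Qd = 124 - 4*12 = 76
Qs = 18 + 3*12 = 54
Shortage = Qd - Qs = 76 - 54 = 22

22


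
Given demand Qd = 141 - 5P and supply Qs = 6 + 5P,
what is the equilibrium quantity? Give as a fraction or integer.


First find equilibrium price:
141 - 5P = 6 + 5P
P* = 135/10 = 27/2
Then substitute into demand:
Q* = 141 - 5 * 27/2 = 147/2

147/2


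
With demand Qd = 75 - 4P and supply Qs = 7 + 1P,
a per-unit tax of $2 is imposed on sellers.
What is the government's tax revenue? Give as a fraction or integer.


With tax on sellers, new supply: Qs' = 7 + 1(P - 2)
= 5 + 1P
New equilibrium quantity:
Q_new = 19
Tax revenue = tax * Q_new = 2 * 19 = 38

38


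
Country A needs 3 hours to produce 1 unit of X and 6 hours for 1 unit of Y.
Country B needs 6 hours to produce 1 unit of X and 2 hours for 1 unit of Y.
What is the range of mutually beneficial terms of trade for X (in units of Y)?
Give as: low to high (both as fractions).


Opportunity cost of X for Country A = hours_X / hours_Y = 3/6 = 1/2 units of Y
Opportunity cost of X for Country B = hours_X / hours_Y = 6/2 = 3 units of Y
Terms of trade must be between the two opportunity costs.
Range: 1/2 to 3

1/2 to 3


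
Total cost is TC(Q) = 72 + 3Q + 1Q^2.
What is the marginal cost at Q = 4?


MC = dTC/dQ = 3 + 2*1*Q
At Q = 4:
MC = 3 + 2*4
MC = 3 + 8 = 11

11


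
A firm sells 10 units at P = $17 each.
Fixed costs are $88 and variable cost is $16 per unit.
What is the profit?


Total Revenue = P * Q = 17 * 10 = $170
Total Cost = FC + VC*Q = 88 + 16*10 = $248
Profit = TR - TC = 170 - 248 = $-78

$-78


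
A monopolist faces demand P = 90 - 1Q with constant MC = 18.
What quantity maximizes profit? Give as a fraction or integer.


TR = P*Q = (90 - 1Q)Q = 90Q - 1Q^2
MR = dTR/dQ = 90 - 2Q
Set MR = MC:
90 - 2Q = 18
72 = 2Q
Q* = 72/2 = 36

36


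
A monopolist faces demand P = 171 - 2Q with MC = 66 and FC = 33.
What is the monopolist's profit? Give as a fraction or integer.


MR = MC: 171 - 4Q = 66
Q* = 105/4
P* = 171 - 2*105/4 = 237/2
Profit = (P* - MC)*Q* - FC
= (237/2 - 66)*105/4 - 33
= 105/2*105/4 - 33
= 11025/8 - 33 = 10761/8

10761/8


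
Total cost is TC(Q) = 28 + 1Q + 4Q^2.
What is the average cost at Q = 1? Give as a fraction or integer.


TC(1) = 28 + 1*1 + 4*1^2
TC(1) = 28 + 1 + 4 = 33
AC = TC/Q = 33/1 = 33

33


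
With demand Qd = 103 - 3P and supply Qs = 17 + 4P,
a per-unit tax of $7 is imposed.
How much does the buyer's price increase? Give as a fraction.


With a per-unit tax, the buyer's price increase depends on relative slopes.
Supply slope: d = 4, Demand slope: b = 3
Buyer's price increase = d * tax / (b + d)
= 4 * 7 / (3 + 4)
= 28 / 7 = 4

4


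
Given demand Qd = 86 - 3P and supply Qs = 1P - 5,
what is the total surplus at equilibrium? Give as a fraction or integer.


Find equilibrium: 86 - 3P = 1P - 5
86 + 5 = 4P
P* = 91/4 = 91/4
Q* = 1*91/4 - 5 = 71/4
Inverse demand: P = 86/3 - Q/3, so P_max = 86/3
Inverse supply: P = 5 + Q/1, so P_min = 5
CS = (1/2) * 71/4 * (86/3 - 91/4) = 5041/96
PS = (1/2) * 71/4 * (91/4 - 5) = 5041/32
TS = CS + PS = 5041/96 + 5041/32 = 5041/24

5041/24


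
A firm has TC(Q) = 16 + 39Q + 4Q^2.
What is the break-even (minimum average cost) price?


AC(Q) = 16/Q + 39 + 4Q
To minimize: dAC/dQ = -16/Q^2 + 4 = 0
Q^2 = 16/4 = 4
Q* = 2
Min AC = 16/2 + 39 + 4*2
Min AC = 8 + 39 + 8 = 55

55


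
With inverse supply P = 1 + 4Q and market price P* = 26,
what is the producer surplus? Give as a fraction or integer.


Minimum supply price (at Q=0): P_min = 1
Quantity supplied at P* = 26:
Q* = (26 - 1)/4 = 25/4
PS = (1/2) * Q* * (P* - P_min)
PS = (1/2) * 25/4 * (26 - 1)
PS = (1/2) * 25/4 * 25 = 625/8

625/8


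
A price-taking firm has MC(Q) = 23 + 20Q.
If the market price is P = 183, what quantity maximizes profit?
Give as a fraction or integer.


In perfect competition, profit is maximized where P = MC.
183 = 23 + 20Q
160 = 20Q
Q* = 160/20 = 8

8


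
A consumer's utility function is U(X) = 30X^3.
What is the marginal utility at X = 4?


MU = dU/dX = 30*3*X^(3-1)
MU = 90*X^2
At X = 4:
MU = 90 * 4^2
MU = 90 * 16 = 1440

1440


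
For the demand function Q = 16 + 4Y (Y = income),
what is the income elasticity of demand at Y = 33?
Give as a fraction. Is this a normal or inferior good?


dQ/dY = 4
At Y = 33: Q = 16 + 4*33 = 148
Ey = (dQ/dY)(Y/Q) = 4 * 33 / 148 = 33/37
Since Ey > 0, this is a normal good.

33/37 (normal good)


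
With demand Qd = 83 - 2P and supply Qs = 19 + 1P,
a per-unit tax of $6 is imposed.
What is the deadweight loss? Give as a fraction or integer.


Pre-tax equilibrium quantity: Q* = 121/3
Post-tax equilibrium quantity: Q_tax = 109/3
Reduction in quantity: Q* - Q_tax = 4
DWL = (1/2) * tax * (Q* - Q_tax)
DWL = (1/2) * 6 * 4 = 12

12


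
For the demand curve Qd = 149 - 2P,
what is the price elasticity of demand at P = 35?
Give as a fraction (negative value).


dQ/dP = -2
At P = 35: Q = 149 - 2*35 = 79
E = (dQ/dP)(P/Q) = (-2)(35/79) = -70/79

-70/79


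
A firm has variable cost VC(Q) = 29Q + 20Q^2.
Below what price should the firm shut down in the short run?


AVC(Q) = VC(Q)/Q = 29 + 20Q
AVC is increasing in Q, so minimum AVC is at Q -> 0+.
Min AVC = 29
The firm should shut down if P < 29.

29


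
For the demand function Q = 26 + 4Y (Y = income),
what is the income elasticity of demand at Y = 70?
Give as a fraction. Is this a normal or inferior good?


dQ/dY = 4
At Y = 70: Q = 26 + 4*70 = 306
Ey = (dQ/dY)(Y/Q) = 4 * 70 / 306 = 140/153
Since Ey > 0, this is a normal good.

140/153 (normal good)


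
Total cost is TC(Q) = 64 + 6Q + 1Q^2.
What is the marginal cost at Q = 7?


MC = dTC/dQ = 6 + 2*1*Q
At Q = 7:
MC = 6 + 2*7
MC = 6 + 14 = 20

20


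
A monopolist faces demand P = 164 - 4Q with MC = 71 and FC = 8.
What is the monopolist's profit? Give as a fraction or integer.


MR = MC: 164 - 8Q = 71
Q* = 93/8
P* = 164 - 4*93/8 = 235/2
Profit = (P* - MC)*Q* - FC
= (235/2 - 71)*93/8 - 8
= 93/2*93/8 - 8
= 8649/16 - 8 = 8521/16

8521/16


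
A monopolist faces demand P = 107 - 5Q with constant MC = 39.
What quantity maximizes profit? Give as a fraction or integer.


TR = P*Q = (107 - 5Q)Q = 107Q - 5Q^2
MR = dTR/dQ = 107 - 10Q
Set MR = MC:
107 - 10Q = 39
68 = 10Q
Q* = 68/10 = 34/5

34/5


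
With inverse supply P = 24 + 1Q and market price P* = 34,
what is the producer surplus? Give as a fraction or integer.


Minimum supply price (at Q=0): P_min = 24
Quantity supplied at P* = 34:
Q* = (34 - 24)/1 = 10
PS = (1/2) * Q* * (P* - P_min)
PS = (1/2) * 10 * (34 - 24)
PS = (1/2) * 10 * 10 = 50

50


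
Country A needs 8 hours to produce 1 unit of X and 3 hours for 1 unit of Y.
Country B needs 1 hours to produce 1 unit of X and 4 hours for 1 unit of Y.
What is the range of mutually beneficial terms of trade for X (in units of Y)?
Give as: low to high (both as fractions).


Opportunity cost of X for Country A = hours_X / hours_Y = 8/3 = 8/3 units of Y
Opportunity cost of X for Country B = hours_X / hours_Y = 1/4 = 1/4 units of Y
Terms of trade must be between the two opportunity costs.
Range: 1/4 to 8/3

1/4 to 8/3


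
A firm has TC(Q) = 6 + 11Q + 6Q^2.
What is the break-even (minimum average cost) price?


AC(Q) = 6/Q + 11 + 6Q
To minimize: dAC/dQ = -6/Q^2 + 6 = 0
Q^2 = 6/6 = 1
Q* = 1
Min AC = 6/1 + 11 + 6*1
Min AC = 6 + 11 + 6 = 23

23


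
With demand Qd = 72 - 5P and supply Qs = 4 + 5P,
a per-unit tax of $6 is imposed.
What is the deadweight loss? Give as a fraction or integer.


Pre-tax equilibrium quantity: Q* = 38
Post-tax equilibrium quantity: Q_tax = 23
Reduction in quantity: Q* - Q_tax = 15
DWL = (1/2) * tax * (Q* - Q_tax)
DWL = (1/2) * 6 * 15 = 45

45


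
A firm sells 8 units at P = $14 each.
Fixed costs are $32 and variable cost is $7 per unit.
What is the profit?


Total Revenue = P * Q = 14 * 8 = $112
Total Cost = FC + VC*Q = 32 + 7*8 = $88
Profit = TR - TC = 112 - 88 = $24

$24


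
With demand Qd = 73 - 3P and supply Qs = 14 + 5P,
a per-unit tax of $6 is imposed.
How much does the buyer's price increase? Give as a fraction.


With a per-unit tax, the buyer's price increase depends on relative slopes.
Supply slope: d = 5, Demand slope: b = 3
Buyer's price increase = d * tax / (b + d)
= 5 * 6 / (3 + 5)
= 30 / 8 = 15/4

15/4


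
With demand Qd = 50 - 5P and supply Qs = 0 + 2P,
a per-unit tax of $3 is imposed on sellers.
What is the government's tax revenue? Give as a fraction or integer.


With tax on sellers, new supply: Qs' = 0 + 2(P - 3)
= 2P - 6
New equilibrium quantity:
Q_new = 10
Tax revenue = tax * Q_new = 3 * 10 = 30

30


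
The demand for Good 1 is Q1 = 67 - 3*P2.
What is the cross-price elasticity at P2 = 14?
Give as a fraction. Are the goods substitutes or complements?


dQ1/dP2 = -3
At P2 = 14: Q1 = 67 - 3*14 = 25
Exy = (dQ1/dP2)(P2/Q1) = -3 * 14 / 25 = -42/25
Since Exy < 0, the goods are complements.

-42/25 (complements)


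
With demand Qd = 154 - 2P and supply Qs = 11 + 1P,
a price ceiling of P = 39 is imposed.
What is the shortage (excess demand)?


At P = 39:
Qd = 154 - 2*39 = 76
Qs = 11 + 1*39 = 50
Shortage = Qd - Qs = 76 - 50 = 26

26


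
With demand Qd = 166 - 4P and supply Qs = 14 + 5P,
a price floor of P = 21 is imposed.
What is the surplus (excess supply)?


At P = 21:
Qd = 166 - 4*21 = 82
Qs = 14 + 5*21 = 119
Surplus = Qs - Qd = 119 - 82 = 37

37


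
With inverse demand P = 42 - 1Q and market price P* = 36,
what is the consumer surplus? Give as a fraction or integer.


Maximum willingness to pay (at Q=0): P_max = 42
Quantity demanded at P* = 36:
Q* = (42 - 36)/1 = 6
CS = (1/2) * Q* * (P_max - P*)
CS = (1/2) * 6 * (42 - 36)
CS = (1/2) * 6 * 6 = 18

18


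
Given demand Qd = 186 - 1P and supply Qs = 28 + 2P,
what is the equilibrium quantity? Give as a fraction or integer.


First find equilibrium price:
186 - 1P = 28 + 2P
P* = 158/3 = 158/3
Then substitute into demand:
Q* = 186 - 1 * 158/3 = 400/3

400/3


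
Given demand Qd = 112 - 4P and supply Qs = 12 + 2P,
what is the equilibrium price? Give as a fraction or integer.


At equilibrium, Qd = Qs.
112 - 4P = 12 + 2P
112 - 12 = 4P + 2P
100 = 6P
P* = 100/6 = 50/3

50/3


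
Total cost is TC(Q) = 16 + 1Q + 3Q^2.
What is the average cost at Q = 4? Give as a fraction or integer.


TC(4) = 16 + 1*4 + 3*4^2
TC(4) = 16 + 4 + 48 = 68
AC = TC/Q = 68/4 = 17

17


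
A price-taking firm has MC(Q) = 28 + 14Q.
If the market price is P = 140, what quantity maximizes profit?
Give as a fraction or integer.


In perfect competition, profit is maximized where P = MC.
140 = 28 + 14Q
112 = 14Q
Q* = 112/14 = 8

8


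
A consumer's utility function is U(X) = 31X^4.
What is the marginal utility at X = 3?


MU = dU/dX = 31*4*X^(4-1)
MU = 124*X^3
At X = 3:
MU = 124 * 3^3
MU = 124 * 27 = 3348

3348


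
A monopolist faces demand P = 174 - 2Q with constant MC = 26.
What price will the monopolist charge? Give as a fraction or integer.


MR = 174 - 4Q
Set MR = MC: 174 - 4Q = 26
Q* = 37
Substitute into demand:
P* = 174 - 2*37 = 100

100


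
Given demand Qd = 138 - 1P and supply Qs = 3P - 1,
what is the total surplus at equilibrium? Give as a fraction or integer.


Find equilibrium: 138 - 1P = 3P - 1
138 + 1 = 4P
P* = 139/4 = 139/4
Q* = 3*139/4 - 1 = 413/4
Inverse demand: P = 138 - Q/1, so P_max = 138
Inverse supply: P = 1/3 + Q/3, so P_min = 1/3
CS = (1/2) * 413/4 * (138 - 139/4) = 170569/32
PS = (1/2) * 413/4 * (139/4 - 1/3) = 170569/96
TS = CS + PS = 170569/32 + 170569/96 = 170569/24

170569/24


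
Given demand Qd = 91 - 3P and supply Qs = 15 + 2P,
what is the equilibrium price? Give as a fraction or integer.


At equilibrium, Qd = Qs.
91 - 3P = 15 + 2P
91 - 15 = 3P + 2P
76 = 5P
P* = 76/5 = 76/5

76/5


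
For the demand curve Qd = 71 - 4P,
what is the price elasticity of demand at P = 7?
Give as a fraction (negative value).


dQ/dP = -4
At P = 7: Q = 71 - 4*7 = 43
E = (dQ/dP)(P/Q) = (-4)(7/43) = -28/43

-28/43


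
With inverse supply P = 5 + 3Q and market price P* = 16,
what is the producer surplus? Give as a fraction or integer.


Minimum supply price (at Q=0): P_min = 5
Quantity supplied at P* = 16:
Q* = (16 - 5)/3 = 11/3
PS = (1/2) * Q* * (P* - P_min)
PS = (1/2) * 11/3 * (16 - 5)
PS = (1/2) * 11/3 * 11 = 121/6

121/6


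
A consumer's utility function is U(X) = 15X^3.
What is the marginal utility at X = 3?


MU = dU/dX = 15*3*X^(3-1)
MU = 45*X^2
At X = 3:
MU = 45 * 3^2
MU = 45 * 9 = 405

405


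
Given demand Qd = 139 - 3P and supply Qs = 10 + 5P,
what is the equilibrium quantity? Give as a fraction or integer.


First find equilibrium price:
139 - 3P = 10 + 5P
P* = 129/8 = 129/8
Then substitute into demand:
Q* = 139 - 3 * 129/8 = 725/8

725/8


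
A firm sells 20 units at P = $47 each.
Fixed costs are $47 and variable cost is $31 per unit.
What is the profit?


Total Revenue = P * Q = 47 * 20 = $940
Total Cost = FC + VC*Q = 47 + 31*20 = $667
Profit = TR - TC = 940 - 667 = $273

$273


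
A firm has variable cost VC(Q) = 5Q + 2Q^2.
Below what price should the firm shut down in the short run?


AVC(Q) = VC(Q)/Q = 5 + 2Q
AVC is increasing in Q, so minimum AVC is at Q -> 0+.
Min AVC = 5
The firm should shut down if P < 5.

5


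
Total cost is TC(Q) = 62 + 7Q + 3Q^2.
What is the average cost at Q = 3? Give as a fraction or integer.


TC(3) = 62 + 7*3 + 3*3^2
TC(3) = 62 + 21 + 27 = 110
AC = TC/Q = 110/3 = 110/3

110/3


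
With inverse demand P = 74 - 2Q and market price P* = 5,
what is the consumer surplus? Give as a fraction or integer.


Maximum willingness to pay (at Q=0): P_max = 74
Quantity demanded at P* = 5:
Q* = (74 - 5)/2 = 69/2
CS = (1/2) * Q* * (P_max - P*)
CS = (1/2) * 69/2 * (74 - 5)
CS = (1/2) * 69/2 * 69 = 4761/4

4761/4


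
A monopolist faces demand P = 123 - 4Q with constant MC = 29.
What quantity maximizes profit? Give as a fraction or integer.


TR = P*Q = (123 - 4Q)Q = 123Q - 4Q^2
MR = dTR/dQ = 123 - 8Q
Set MR = MC:
123 - 8Q = 29
94 = 8Q
Q* = 94/8 = 47/4

47/4


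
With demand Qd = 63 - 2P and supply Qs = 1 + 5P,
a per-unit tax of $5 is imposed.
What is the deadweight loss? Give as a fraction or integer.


Pre-tax equilibrium quantity: Q* = 317/7
Post-tax equilibrium quantity: Q_tax = 267/7
Reduction in quantity: Q* - Q_tax = 50/7
DWL = (1/2) * tax * (Q* - Q_tax)
DWL = (1/2) * 5 * 50/7 = 125/7

125/7


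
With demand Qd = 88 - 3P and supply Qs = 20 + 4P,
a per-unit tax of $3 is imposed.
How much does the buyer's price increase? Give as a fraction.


With a per-unit tax, the buyer's price increase depends on relative slopes.
Supply slope: d = 4, Demand slope: b = 3
Buyer's price increase = d * tax / (b + d)
= 4 * 3 / (3 + 4)
= 12 / 7 = 12/7

12/7


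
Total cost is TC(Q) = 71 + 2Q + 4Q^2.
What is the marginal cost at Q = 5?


MC = dTC/dQ = 2 + 2*4*Q
At Q = 5:
MC = 2 + 8*5
MC = 2 + 40 = 42

42


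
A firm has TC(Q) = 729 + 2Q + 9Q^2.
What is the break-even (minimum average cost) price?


AC(Q) = 729/Q + 2 + 9Q
To minimize: dAC/dQ = -729/Q^2 + 9 = 0
Q^2 = 729/9 = 81
Q* = 9
Min AC = 729/9 + 2 + 9*9
Min AC = 81 + 2 + 81 = 164

164


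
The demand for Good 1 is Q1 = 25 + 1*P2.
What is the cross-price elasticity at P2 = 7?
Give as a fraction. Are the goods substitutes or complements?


dQ1/dP2 = 1
At P2 = 7: Q1 = 25 + 1*7 = 32
Exy = (dQ1/dP2)(P2/Q1) = 1 * 7 / 32 = 7/32
Since Exy > 0, the goods are substitutes.

7/32 (substitutes)


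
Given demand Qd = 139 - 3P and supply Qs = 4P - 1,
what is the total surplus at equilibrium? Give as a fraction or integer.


Find equilibrium: 139 - 3P = 4P - 1
139 + 1 = 7P
P* = 140/7 = 20
Q* = 4*20 - 1 = 79
Inverse demand: P = 139/3 - Q/3, so P_max = 139/3
Inverse supply: P = 1/4 + Q/4, so P_min = 1/4
CS = (1/2) * 79 * (139/3 - 20) = 6241/6
PS = (1/2) * 79 * (20 - 1/4) = 6241/8
TS = CS + PS = 6241/6 + 6241/8 = 43687/24

43687/24


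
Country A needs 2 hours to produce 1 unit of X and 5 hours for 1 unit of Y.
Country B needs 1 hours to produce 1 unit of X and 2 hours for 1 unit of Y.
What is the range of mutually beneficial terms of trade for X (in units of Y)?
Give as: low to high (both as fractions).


Opportunity cost of X for Country A = hours_X / hours_Y = 2/5 = 2/5 units of Y
Opportunity cost of X for Country B = hours_X / hours_Y = 1/2 = 1/2 units of Y
Terms of trade must be between the two opportunity costs.
Range: 2/5 to 1/2

2/5 to 1/2


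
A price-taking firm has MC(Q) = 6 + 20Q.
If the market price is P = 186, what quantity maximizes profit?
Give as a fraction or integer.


In perfect competition, profit is maximized where P = MC.
186 = 6 + 20Q
180 = 20Q
Q* = 180/20 = 9

9


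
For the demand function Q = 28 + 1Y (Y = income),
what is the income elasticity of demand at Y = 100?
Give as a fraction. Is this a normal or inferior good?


dQ/dY = 1
At Y = 100: Q = 28 + 1*100 = 128
Ey = (dQ/dY)(Y/Q) = 1 * 100 / 128 = 25/32
Since Ey > 0, this is a normal good.

25/32 (normal good)


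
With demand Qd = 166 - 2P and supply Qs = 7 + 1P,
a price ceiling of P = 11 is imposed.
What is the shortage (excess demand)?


At P = 11:
Qd = 166 - 2*11 = 144
Qs = 7 + 1*11 = 18
Shortage = Qd - Qs = 144 - 18 = 126

126


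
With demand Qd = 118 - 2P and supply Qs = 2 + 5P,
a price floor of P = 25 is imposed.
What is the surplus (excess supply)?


At P = 25:
Qd = 118 - 2*25 = 68
Qs = 2 + 5*25 = 127
Surplus = Qs - Qd = 127 - 68 = 59

59


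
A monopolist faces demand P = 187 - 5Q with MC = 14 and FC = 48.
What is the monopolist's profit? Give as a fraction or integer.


MR = MC: 187 - 10Q = 14
Q* = 173/10
P* = 187 - 5*173/10 = 201/2
Profit = (P* - MC)*Q* - FC
= (201/2 - 14)*173/10 - 48
= 173/2*173/10 - 48
= 29929/20 - 48 = 28969/20

28969/20


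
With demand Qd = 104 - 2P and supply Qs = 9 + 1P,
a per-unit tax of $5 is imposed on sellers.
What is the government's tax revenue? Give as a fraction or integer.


With tax on sellers, new supply: Qs' = 9 + 1(P - 5)
= 4 + 1P
New equilibrium quantity:
Q_new = 112/3
Tax revenue = tax * Q_new = 5 * 112/3 = 560/3

560/3


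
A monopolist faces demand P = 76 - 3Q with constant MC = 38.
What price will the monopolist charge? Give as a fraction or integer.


MR = 76 - 6Q
Set MR = MC: 76 - 6Q = 38
Q* = 19/3
Substitute into demand:
P* = 76 - 3*19/3 = 57

57


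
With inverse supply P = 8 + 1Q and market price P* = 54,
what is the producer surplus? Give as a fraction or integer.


Minimum supply price (at Q=0): P_min = 8
Quantity supplied at P* = 54:
Q* = (54 - 8)/1 = 46
PS = (1/2) * Q* * (P* - P_min)
PS = (1/2) * 46 * (54 - 8)
PS = (1/2) * 46 * 46 = 1058

1058


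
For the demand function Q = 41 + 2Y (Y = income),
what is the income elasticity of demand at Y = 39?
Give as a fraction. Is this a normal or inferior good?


dQ/dY = 2
At Y = 39: Q = 41 + 2*39 = 119
Ey = (dQ/dY)(Y/Q) = 2 * 39 / 119 = 78/119
Since Ey > 0, this is a normal good.

78/119 (normal good)


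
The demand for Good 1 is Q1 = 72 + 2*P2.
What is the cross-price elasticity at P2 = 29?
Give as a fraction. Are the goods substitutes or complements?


dQ1/dP2 = 2
At P2 = 29: Q1 = 72 + 2*29 = 130
Exy = (dQ1/dP2)(P2/Q1) = 2 * 29 / 130 = 29/65
Since Exy > 0, the goods are substitutes.

29/65 (substitutes)


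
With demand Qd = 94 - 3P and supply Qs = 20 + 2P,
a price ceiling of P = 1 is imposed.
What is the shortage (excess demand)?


At P = 1:
Qd = 94 - 3*1 = 91
Qs = 20 + 2*1 = 22
Shortage = Qd - Qs = 91 - 22 = 69

69


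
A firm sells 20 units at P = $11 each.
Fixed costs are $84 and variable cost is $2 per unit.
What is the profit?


Total Revenue = P * Q = 11 * 20 = $220
Total Cost = FC + VC*Q = 84 + 2*20 = $124
Profit = TR - TC = 220 - 124 = $96

$96


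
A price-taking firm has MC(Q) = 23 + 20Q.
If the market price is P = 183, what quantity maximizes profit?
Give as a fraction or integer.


In perfect competition, profit is maximized where P = MC.
183 = 23 + 20Q
160 = 20Q
Q* = 160/20 = 8

8


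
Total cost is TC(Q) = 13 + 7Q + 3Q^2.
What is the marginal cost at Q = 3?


MC = dTC/dQ = 7 + 2*3*Q
At Q = 3:
MC = 7 + 6*3
MC = 7 + 18 = 25

25


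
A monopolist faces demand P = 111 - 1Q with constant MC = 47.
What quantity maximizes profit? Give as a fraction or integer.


TR = P*Q = (111 - 1Q)Q = 111Q - 1Q^2
MR = dTR/dQ = 111 - 2Q
Set MR = MC:
111 - 2Q = 47
64 = 2Q
Q* = 64/2 = 32

32


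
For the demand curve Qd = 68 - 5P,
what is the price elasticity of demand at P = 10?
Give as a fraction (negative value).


dQ/dP = -5
At P = 10: Q = 68 - 5*10 = 18
E = (dQ/dP)(P/Q) = (-5)(10/18) = -25/9

-25/9


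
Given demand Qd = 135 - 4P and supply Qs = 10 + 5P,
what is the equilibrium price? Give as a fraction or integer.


At equilibrium, Qd = Qs.
135 - 4P = 10 + 5P
135 - 10 = 4P + 5P
125 = 9P
P* = 125/9 = 125/9

125/9


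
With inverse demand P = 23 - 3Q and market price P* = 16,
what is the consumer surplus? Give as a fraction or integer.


Maximum willingness to pay (at Q=0): P_max = 23
Quantity demanded at P* = 16:
Q* = (23 - 16)/3 = 7/3
CS = (1/2) * Q* * (P_max - P*)
CS = (1/2) * 7/3 * (23 - 16)
CS = (1/2) * 7/3 * 7 = 49/6

49/6


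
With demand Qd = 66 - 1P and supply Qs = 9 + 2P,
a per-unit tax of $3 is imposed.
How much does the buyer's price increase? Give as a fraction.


With a per-unit tax, the buyer's price increase depends on relative slopes.
Supply slope: d = 2, Demand slope: b = 1
Buyer's price increase = d * tax / (b + d)
= 2 * 3 / (1 + 2)
= 6 / 3 = 2

2


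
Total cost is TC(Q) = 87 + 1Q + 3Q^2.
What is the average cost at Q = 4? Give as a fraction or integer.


TC(4) = 87 + 1*4 + 3*4^2
TC(4) = 87 + 4 + 48 = 139
AC = TC/Q = 139/4 = 139/4

139/4


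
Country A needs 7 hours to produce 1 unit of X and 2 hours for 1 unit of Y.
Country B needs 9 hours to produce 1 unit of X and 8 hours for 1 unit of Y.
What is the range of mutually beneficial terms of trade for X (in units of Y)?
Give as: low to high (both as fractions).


Opportunity cost of X for Country A = hours_X / hours_Y = 7/2 = 7/2 units of Y
Opportunity cost of X for Country B = hours_X / hours_Y = 9/8 = 9/8 units of Y
Terms of trade must be between the two opportunity costs.
Range: 9/8 to 7/2

9/8 to 7/2


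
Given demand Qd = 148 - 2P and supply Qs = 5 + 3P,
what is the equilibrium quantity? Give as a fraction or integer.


First find equilibrium price:
148 - 2P = 5 + 3P
P* = 143/5 = 143/5
Then substitute into demand:
Q* = 148 - 2 * 143/5 = 454/5

454/5


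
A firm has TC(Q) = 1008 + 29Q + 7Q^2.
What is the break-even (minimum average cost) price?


AC(Q) = 1008/Q + 29 + 7Q
To minimize: dAC/dQ = -1008/Q^2 + 7 = 0
Q^2 = 1008/7 = 144
Q* = 12
Min AC = 1008/12 + 29 + 7*12
Min AC = 84 + 29 + 84 = 197

197


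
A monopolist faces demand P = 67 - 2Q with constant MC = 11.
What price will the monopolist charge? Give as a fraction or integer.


MR = 67 - 4Q
Set MR = MC: 67 - 4Q = 11
Q* = 14
Substitute into demand:
P* = 67 - 2*14 = 39

39
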